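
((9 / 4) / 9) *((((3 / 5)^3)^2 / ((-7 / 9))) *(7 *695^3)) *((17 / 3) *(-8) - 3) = 170330013837 / 100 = 1703300138.37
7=7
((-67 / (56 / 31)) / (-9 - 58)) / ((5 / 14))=31 / 20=1.55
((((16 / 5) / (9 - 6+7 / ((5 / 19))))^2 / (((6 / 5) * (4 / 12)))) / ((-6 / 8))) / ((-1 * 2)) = 80 / 4107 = 0.02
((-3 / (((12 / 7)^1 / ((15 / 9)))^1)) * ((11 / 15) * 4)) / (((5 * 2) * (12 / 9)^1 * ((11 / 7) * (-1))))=49 / 120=0.41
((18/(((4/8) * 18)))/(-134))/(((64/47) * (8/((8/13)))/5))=-0.00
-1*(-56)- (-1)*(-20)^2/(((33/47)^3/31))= 1289417672/35937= 35879.95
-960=-960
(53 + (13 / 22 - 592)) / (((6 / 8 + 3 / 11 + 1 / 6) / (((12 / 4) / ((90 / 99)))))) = -234531 / 157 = -1493.83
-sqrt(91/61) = -1.22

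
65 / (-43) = -65 / 43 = -1.51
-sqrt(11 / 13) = -sqrt(143) / 13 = -0.92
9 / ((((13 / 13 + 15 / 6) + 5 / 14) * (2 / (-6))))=-7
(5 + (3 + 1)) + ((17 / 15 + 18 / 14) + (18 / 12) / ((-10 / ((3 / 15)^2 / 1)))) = 119837 / 10500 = 11.41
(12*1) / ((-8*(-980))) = 3 / 1960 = 0.00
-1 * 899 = -899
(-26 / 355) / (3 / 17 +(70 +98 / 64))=-14144 / 13848195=-0.00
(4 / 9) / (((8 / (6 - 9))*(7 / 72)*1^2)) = -12 / 7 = -1.71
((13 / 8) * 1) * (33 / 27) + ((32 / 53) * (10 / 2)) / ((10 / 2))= 9883 / 3816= 2.59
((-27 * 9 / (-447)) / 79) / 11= 81 / 129481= 0.00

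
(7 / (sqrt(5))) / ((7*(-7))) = -sqrt(5) / 35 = -0.06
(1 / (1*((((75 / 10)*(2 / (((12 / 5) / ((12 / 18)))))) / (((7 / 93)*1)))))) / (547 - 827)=-1 / 15500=-0.00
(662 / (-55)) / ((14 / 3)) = -993 / 385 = -2.58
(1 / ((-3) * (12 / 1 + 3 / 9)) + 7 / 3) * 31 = 7936 / 111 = 71.50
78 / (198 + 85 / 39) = 3042 / 7807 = 0.39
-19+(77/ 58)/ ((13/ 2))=-18.80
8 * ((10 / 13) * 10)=800 / 13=61.54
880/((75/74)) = 13024/15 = 868.27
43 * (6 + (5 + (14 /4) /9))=8815 /18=489.72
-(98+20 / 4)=-103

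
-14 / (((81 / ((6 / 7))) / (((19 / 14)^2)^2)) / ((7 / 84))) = -130321 / 3111696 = -0.04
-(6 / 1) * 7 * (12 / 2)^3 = -9072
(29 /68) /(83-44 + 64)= 29 /7004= 0.00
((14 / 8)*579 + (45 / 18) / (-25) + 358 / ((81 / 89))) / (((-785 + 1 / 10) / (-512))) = 583307008 / 635769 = 917.48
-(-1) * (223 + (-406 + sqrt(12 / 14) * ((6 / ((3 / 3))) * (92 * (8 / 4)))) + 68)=-115 + 1104 * sqrt(42) / 7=907.11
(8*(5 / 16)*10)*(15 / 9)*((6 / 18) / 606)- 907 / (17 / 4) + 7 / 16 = -157955383 / 741744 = -212.95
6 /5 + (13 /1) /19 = 179 /95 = 1.88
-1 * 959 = -959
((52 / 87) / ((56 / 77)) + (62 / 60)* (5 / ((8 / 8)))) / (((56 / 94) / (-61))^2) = 4282457969 / 68208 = 62785.27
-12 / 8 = -3 / 2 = -1.50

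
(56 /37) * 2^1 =112 /37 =3.03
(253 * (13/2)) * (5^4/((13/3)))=474375/2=237187.50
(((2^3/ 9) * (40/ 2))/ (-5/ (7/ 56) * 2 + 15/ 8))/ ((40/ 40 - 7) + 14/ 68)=0.04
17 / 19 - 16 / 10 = -67 / 95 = -0.71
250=250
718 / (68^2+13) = 718 / 4637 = 0.15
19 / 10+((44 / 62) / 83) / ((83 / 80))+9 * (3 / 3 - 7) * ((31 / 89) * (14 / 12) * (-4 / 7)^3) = 55905133821 / 9313307990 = 6.00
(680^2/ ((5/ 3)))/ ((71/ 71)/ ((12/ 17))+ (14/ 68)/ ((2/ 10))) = 56597760/ 499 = 113422.36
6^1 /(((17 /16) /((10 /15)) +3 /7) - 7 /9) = 12096 /2509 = 4.82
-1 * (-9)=9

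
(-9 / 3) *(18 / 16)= -27 / 8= -3.38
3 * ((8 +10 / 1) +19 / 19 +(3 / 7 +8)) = 576 / 7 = 82.29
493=493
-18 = -18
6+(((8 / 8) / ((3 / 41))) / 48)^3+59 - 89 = -71594695 / 2985984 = -23.98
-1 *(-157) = 157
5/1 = 5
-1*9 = -9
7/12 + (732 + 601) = 16003/12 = 1333.58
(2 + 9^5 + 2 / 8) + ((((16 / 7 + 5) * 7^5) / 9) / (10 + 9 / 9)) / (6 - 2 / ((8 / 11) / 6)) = 23337647 / 396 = 58933.45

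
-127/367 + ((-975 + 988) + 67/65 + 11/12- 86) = -20438567/286260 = -71.40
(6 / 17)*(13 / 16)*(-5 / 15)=-13 / 136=-0.10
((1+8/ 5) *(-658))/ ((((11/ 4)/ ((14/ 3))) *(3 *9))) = -479024/ 4455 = -107.53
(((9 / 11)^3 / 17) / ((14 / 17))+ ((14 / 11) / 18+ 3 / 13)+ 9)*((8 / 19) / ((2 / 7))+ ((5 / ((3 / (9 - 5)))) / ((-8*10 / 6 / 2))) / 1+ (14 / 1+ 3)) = 3380451722 / 20711691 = 163.21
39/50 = 0.78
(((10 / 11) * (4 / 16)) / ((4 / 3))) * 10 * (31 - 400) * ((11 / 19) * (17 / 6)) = -156825 / 152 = -1031.74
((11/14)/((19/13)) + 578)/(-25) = -153891/6650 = -23.14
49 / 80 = 0.61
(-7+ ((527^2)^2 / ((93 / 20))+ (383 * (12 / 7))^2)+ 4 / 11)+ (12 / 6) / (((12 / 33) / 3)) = 53646427997315 / 3234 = 16588258502.57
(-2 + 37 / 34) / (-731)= 31 / 24854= 0.00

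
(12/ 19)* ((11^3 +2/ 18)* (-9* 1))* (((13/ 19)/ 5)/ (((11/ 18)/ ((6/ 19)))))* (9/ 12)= -30275856/ 75449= -401.28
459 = 459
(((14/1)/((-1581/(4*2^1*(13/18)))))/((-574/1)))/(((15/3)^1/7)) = 364/2916945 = 0.00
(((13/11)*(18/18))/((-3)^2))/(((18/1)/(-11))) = -13/162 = -0.08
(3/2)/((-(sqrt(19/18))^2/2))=-54/19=-2.84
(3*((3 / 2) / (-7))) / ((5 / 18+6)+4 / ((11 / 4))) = -891 / 10717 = -0.08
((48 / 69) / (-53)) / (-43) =16 / 52417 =0.00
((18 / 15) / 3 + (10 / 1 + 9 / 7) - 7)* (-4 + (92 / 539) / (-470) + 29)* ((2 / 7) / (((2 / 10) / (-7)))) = -1038637912 / 886655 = -1171.41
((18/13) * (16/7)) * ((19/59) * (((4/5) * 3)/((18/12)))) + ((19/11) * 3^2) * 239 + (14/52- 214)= 2068992427/590590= 3503.26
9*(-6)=-54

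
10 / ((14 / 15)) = 75 / 7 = 10.71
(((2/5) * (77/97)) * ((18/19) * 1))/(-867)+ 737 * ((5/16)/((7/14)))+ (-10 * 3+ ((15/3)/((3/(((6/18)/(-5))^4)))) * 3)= 18578351944091/43142787000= 430.62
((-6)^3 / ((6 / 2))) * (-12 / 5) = 864 / 5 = 172.80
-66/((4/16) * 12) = -22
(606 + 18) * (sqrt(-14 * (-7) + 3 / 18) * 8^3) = 53248 * sqrt(3534) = 3165458.13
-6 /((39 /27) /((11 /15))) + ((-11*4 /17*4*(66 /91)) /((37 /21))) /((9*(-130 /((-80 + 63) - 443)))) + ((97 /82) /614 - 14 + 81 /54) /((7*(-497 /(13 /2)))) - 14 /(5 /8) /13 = -239130702778035 /37239513440584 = -6.42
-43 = -43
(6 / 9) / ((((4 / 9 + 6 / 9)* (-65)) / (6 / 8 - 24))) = 0.21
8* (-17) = -136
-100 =-100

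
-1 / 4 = -0.25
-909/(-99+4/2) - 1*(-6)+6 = 2073/97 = 21.37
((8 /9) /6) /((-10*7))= -2 /945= -0.00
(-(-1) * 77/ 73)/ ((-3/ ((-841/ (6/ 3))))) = 147.85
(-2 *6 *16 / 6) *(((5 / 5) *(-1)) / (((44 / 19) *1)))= 152 / 11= 13.82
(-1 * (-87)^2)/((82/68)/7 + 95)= -79.53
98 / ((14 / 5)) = 35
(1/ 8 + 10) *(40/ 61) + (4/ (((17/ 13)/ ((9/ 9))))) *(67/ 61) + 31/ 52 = 571335/ 53924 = 10.60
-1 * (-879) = 879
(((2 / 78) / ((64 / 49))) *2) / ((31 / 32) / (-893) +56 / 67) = 2931719 / 62328981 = 0.05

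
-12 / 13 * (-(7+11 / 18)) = 274 / 39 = 7.03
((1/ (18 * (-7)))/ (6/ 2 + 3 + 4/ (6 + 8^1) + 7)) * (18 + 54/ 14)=-17/ 1302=-0.01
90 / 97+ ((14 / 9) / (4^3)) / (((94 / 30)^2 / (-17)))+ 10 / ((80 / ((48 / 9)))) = 31933507 / 20570208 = 1.55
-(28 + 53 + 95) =-176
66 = 66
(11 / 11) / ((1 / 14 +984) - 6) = 14 / 13693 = 0.00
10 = 10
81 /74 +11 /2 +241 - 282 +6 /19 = -23965 /703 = -34.09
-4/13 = -0.31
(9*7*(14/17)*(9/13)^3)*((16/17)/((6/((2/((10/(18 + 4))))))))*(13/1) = 37721376/244205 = 154.47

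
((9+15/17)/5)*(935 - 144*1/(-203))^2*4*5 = 3463739769696/100079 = 34610055.75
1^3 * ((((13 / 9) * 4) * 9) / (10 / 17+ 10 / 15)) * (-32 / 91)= -14.57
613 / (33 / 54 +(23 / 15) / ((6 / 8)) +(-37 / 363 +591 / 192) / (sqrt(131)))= 25896607699691520 / 111110105855759-221553089524800 * sqrt(131) / 111110105855759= 210.25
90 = 90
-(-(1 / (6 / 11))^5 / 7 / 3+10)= -1471909 / 163296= -9.01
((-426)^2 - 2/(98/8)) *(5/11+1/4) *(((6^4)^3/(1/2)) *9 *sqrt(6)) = 2700250777092759552 *sqrt(6)/539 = 12271310911745863.40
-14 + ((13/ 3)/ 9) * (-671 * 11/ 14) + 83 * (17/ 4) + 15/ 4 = 88.66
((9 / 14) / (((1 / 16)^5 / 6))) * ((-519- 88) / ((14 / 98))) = -17185112064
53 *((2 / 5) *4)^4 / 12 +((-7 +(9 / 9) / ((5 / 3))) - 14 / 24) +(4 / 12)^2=496639 / 22500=22.07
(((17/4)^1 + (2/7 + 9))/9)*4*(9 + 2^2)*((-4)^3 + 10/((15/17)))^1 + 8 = -776954/189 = -4110.87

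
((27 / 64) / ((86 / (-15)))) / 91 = -405 / 500864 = -0.00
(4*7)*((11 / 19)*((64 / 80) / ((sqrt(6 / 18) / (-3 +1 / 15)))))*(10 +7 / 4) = -774.19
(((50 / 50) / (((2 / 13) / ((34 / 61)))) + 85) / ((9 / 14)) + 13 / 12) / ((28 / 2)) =101705 / 10248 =9.92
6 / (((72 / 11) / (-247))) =-2717 / 12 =-226.42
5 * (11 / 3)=55 / 3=18.33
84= 84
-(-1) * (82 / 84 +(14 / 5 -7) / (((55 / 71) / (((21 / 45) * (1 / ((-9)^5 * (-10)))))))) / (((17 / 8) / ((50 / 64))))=693515159 / 1932378525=0.36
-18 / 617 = -0.03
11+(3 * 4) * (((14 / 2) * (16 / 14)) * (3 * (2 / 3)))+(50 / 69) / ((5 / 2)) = 14027 / 69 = 203.29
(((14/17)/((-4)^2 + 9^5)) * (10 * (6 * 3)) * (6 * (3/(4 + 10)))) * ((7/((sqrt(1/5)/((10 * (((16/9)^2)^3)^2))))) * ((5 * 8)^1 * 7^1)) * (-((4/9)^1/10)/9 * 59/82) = -520796260909124157440 * sqrt(5)/2325429059771686941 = -500.78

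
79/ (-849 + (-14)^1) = -79/ 863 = -0.09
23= 23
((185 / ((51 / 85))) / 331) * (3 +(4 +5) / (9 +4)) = 14800 / 4303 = 3.44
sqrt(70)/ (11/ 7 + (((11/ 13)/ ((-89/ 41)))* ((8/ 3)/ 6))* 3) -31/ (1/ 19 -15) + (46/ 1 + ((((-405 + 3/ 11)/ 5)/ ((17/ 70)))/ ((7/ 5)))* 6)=-73308969/ 53108 + 24297* sqrt(70)/ 25553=-1372.42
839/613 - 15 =-8356/613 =-13.63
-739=-739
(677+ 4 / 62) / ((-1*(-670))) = 20989 / 20770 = 1.01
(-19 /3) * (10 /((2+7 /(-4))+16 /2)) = -760 /99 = -7.68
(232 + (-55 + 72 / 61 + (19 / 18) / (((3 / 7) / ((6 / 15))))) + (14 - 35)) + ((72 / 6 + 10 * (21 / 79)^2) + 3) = 8936094688 / 51394635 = 173.87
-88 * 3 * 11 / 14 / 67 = -3.10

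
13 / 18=0.72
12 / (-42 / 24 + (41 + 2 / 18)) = 432 / 1417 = 0.30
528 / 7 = 75.43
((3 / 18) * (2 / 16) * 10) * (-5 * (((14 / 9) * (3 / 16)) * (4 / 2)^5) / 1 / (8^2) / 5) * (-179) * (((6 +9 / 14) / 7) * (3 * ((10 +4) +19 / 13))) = 239.39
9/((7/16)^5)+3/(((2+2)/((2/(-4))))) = 75447051/134456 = 561.13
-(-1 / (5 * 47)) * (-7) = -7 / 235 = -0.03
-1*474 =-474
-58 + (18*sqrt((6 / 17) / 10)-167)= -225 + 18*sqrt(255) / 85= -221.62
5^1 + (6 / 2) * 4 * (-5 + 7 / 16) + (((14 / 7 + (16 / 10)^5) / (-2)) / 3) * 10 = -176399 / 2500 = -70.56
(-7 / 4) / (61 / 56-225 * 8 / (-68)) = -1666 / 26237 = -0.06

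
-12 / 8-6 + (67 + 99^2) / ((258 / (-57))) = -188137 / 86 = -2187.64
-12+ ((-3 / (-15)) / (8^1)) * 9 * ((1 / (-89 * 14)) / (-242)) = -144735351 / 12061280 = -12.00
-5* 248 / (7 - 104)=1240 / 97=12.78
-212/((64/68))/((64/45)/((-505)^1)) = 20475225/256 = 79981.35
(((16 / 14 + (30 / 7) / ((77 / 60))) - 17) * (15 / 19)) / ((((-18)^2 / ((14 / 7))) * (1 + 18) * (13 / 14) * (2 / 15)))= -4325 / 166782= -0.03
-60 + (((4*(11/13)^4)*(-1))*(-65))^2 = 85453943860/4826809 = 17704.02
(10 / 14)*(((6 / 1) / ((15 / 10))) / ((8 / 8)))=20 / 7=2.86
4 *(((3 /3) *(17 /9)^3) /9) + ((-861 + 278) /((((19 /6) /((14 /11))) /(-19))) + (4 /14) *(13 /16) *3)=1637092423 /367416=4455.69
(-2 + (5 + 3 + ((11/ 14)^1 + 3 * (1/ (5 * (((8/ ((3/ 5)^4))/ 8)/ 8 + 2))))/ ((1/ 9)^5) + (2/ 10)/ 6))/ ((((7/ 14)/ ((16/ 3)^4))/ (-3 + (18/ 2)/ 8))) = -192840769077248/ 1089207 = -177046942.48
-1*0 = 0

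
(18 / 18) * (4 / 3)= 4 / 3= 1.33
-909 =-909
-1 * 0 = 0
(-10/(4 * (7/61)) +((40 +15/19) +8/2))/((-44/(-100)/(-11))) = -152975/266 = -575.09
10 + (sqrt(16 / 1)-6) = 8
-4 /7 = -0.57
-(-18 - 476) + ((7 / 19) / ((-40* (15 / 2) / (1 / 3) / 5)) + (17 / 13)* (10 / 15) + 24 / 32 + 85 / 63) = 77333339 / 155610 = 496.97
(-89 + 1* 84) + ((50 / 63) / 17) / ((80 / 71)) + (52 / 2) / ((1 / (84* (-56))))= -1047943157 / 8568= -122308.96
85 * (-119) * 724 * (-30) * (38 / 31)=8348516400 / 31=269306980.65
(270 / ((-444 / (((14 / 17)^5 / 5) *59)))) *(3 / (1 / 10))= -4283768160 / 52534709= -81.54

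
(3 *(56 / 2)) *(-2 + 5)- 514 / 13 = 2762 / 13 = 212.46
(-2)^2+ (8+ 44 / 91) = 1136 / 91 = 12.48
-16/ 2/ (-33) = 0.24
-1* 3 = -3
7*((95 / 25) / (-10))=-133 / 50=-2.66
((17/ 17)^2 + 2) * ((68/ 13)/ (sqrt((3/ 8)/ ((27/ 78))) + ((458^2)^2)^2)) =4739529573518394106810368/ 584752714335273411413492161796782515426164567 - 408 * sqrt(39)/ 584752714335273411413492161796782515426164567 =0.00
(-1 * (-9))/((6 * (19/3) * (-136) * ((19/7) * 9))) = -7/98192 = -0.00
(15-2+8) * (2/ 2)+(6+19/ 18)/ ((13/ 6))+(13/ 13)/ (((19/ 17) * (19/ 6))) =345484/ 14079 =24.54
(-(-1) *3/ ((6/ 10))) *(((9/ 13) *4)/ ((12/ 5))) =75/ 13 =5.77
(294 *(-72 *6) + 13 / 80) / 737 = -10160627 / 58960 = -172.33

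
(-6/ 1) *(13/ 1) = -78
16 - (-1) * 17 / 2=49 / 2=24.50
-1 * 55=-55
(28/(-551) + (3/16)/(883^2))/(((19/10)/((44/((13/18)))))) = -1.63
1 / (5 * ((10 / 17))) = 17 / 50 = 0.34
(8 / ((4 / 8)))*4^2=256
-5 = -5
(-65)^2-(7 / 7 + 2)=4222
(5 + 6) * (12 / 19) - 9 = -39 / 19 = -2.05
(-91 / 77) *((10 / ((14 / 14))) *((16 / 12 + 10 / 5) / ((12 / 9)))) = -325 / 11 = -29.55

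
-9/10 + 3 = 21/10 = 2.10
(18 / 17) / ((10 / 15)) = 27 / 17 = 1.59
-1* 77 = -77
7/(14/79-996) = -0.01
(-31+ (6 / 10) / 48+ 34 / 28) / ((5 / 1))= -16673 / 2800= -5.95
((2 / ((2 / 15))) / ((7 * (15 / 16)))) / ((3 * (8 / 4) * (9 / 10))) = 80 / 189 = 0.42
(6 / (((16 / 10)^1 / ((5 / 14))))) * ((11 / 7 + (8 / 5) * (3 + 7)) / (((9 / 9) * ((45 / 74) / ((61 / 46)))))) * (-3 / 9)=-462685 / 27048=-17.11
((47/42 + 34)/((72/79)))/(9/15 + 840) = 582625/12709872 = 0.05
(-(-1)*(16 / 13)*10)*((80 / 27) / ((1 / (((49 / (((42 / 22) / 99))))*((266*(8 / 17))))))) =23070924800 / 1989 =11599258.32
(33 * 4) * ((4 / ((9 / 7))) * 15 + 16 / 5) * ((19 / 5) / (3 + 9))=156332 / 75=2084.43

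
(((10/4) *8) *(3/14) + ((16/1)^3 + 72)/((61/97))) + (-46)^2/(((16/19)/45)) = 204457573/1708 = 119705.84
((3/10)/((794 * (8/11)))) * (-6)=-99/31760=-0.00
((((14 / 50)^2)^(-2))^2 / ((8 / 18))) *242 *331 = 55001678466796875 / 11529602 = 4770475031.73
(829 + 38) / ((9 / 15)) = 1445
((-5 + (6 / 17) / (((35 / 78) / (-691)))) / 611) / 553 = -326363 / 201040385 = -0.00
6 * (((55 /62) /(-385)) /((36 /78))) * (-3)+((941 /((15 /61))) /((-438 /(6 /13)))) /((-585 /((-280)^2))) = 78137129485 /144564966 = 540.50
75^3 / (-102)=-140625 / 34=-4136.03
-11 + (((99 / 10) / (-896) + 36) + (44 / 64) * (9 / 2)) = 251621 / 8960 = 28.08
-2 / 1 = -2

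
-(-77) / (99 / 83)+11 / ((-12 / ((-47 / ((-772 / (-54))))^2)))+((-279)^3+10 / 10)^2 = 2529893794369122078455 / 5363856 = 471655800299098.65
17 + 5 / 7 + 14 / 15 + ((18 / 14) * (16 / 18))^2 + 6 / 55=162208 / 8085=20.06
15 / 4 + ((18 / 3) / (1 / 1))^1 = 39 / 4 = 9.75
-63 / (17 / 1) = -63 / 17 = -3.71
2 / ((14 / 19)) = 19 / 7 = 2.71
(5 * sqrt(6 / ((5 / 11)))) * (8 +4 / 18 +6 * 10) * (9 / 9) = 614 * sqrt(330) / 9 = 1239.32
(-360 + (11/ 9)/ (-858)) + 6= -248509/ 702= -354.00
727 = 727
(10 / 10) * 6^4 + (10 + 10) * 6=1416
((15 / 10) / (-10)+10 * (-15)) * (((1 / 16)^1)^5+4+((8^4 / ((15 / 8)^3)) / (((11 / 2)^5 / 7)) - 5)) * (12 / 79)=7040553279143657 / 2274044805120000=3.10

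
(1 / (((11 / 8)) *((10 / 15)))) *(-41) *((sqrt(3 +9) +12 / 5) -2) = -984 *sqrt(3) / 11 -984 / 55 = -172.83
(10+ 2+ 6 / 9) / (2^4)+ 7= 187 / 24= 7.79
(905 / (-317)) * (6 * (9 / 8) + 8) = -53395 / 1268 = -42.11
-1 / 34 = -0.03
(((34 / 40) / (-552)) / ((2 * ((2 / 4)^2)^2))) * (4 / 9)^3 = -272 / 251505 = -0.00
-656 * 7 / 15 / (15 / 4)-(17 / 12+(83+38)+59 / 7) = -1338629 / 6300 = -212.48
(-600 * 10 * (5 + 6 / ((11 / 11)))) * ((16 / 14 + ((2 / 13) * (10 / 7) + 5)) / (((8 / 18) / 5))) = -429907500 / 91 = -4724258.24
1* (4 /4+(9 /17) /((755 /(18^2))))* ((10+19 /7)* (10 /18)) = 1401839 /161721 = 8.67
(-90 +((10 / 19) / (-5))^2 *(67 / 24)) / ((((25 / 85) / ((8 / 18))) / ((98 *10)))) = -1298633672 / 9747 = -133234.19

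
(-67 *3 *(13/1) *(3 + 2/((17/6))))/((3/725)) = -39782925/17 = -2340172.06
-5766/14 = -2883/7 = -411.86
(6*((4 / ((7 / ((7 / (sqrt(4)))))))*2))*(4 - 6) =-48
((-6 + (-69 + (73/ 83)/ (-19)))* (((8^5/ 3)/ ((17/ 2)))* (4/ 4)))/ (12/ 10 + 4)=-19390136320/ 1045551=-18545.38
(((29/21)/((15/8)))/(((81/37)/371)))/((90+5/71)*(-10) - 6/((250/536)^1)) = -403769900/2955336111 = -0.14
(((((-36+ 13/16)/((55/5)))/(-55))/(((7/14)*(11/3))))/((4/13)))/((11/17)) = 373269/2342560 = 0.16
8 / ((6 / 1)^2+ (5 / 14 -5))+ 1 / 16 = 2231 / 7024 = 0.32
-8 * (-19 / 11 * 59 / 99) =8968 / 1089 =8.24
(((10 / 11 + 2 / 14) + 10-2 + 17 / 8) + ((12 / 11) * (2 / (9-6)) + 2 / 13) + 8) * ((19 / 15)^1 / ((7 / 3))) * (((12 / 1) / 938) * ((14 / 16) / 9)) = 610375 / 45069024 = 0.01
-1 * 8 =-8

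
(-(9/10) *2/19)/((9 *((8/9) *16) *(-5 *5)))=9/304000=0.00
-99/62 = -1.60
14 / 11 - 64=-690 / 11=-62.73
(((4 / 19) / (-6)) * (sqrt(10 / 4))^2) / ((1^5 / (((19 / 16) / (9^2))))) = -0.00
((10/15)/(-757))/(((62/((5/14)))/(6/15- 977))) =4883/985614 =0.00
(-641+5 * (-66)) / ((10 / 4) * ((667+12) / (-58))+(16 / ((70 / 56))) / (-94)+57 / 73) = 1932270580 / 56958381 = 33.92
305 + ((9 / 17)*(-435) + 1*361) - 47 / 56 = 413993 / 952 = 434.87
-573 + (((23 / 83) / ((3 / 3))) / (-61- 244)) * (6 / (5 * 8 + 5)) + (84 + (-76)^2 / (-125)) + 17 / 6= -2021560163 / 3797250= -532.37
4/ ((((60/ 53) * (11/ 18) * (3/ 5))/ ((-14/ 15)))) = -1484/ 165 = -8.99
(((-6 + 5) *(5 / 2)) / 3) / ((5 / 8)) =-4 / 3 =-1.33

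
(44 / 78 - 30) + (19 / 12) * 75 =13933 / 156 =89.31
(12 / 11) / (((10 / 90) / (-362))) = -39096 / 11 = -3554.18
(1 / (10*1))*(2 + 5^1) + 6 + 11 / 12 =457 / 60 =7.62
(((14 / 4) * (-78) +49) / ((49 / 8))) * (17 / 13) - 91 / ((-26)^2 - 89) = -2562905 / 53417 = -47.98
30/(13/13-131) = -3/13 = -0.23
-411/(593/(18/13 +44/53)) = -1.54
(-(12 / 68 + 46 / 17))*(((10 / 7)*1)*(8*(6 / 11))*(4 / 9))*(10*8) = -358400 / 561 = -638.86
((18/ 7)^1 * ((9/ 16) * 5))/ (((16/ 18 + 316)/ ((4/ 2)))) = 3645/ 79856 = 0.05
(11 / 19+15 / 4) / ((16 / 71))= 23359 / 1216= 19.21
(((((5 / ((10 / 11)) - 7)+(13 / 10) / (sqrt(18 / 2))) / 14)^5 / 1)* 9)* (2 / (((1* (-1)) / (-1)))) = -65536 / 1418090625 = -0.00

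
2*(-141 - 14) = -310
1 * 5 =5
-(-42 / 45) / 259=2 / 555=0.00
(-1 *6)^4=1296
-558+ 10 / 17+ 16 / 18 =-85148 / 153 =-556.52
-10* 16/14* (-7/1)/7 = 80/7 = 11.43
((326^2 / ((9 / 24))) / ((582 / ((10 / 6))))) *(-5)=-10627600 / 2619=-4057.88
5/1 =5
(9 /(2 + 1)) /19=3 /19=0.16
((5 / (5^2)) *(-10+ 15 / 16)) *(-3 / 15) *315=1827 / 16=114.19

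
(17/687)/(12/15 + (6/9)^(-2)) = 340/41907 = 0.01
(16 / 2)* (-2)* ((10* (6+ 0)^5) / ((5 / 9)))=-2239488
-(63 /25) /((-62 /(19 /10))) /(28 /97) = 0.27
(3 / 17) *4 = 12 / 17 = 0.71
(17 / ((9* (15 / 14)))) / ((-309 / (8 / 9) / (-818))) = 1557472 / 375435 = 4.15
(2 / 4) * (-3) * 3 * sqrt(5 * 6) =-9 * sqrt(30) / 2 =-24.65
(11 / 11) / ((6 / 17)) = 17 / 6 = 2.83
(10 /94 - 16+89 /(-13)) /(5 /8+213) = -111152 /1044199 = -0.11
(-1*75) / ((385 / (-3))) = 45 / 77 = 0.58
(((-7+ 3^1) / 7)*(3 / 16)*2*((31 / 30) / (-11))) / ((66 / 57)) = 589 / 33880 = 0.02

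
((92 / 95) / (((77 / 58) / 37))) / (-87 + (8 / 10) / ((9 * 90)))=-79959960 / 257741099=-0.31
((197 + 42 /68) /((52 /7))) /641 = 47033 /1133288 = 0.04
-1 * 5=-5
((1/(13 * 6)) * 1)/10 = 1/780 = 0.00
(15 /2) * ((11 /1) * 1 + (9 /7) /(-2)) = 2175 /28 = 77.68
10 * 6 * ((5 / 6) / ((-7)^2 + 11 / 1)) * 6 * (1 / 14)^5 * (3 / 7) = 15 / 3764768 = 0.00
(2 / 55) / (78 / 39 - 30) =-1 / 770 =-0.00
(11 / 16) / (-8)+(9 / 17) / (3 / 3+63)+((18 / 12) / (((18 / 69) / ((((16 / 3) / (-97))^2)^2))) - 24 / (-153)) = 1236600219911 / 15603816951936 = 0.08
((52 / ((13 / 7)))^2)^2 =614656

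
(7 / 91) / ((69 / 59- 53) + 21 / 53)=-3127 / 2090855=-0.00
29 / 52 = 0.56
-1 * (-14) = 14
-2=-2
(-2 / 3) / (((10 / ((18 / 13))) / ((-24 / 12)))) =12 / 65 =0.18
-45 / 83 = -0.54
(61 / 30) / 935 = 61 / 28050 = 0.00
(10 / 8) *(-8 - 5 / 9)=-385 / 36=-10.69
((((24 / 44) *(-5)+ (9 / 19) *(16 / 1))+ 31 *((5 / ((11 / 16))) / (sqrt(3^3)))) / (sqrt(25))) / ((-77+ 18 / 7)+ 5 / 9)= -1736 *sqrt(3) / 25597 - 2457 / 187055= -0.13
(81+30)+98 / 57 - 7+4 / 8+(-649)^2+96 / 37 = 1777084795 / 4218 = 421309.81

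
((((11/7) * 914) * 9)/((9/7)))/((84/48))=40216/7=5745.14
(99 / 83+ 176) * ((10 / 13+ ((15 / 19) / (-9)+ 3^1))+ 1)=51018583 / 61503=829.53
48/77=0.62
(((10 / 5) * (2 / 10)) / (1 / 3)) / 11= 6 / 55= 0.11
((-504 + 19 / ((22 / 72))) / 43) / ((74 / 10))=-1.39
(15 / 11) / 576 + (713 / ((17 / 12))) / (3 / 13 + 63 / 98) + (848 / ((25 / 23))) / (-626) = 8559737343401 / 14890286400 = 574.85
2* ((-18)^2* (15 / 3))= 3240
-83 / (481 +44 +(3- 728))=83 / 200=0.42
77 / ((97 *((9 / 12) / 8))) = 2464 / 291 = 8.47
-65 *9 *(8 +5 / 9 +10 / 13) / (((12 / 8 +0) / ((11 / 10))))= -12001 / 3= -4000.33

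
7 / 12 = 0.58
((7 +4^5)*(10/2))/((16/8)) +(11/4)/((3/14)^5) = 4210697/486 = 8663.99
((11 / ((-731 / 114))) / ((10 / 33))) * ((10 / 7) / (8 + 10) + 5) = -147136 / 5117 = -28.75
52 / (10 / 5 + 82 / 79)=1027 / 60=17.12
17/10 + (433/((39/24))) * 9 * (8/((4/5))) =23983.24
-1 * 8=-8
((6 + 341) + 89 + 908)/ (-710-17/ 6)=-1152/ 611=-1.89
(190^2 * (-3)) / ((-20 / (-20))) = -108300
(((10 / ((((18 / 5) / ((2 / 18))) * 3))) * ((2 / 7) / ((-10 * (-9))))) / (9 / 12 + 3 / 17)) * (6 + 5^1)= 3740 / 964467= 0.00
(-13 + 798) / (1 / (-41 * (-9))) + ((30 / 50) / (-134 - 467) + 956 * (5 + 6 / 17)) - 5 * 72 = 15040568854 / 51085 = 294422.41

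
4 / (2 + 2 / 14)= 28 / 15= 1.87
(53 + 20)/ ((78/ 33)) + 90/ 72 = 1671/ 52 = 32.13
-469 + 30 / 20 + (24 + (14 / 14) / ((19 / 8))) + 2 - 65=-506.08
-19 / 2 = -9.50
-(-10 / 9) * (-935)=-9350 / 9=-1038.89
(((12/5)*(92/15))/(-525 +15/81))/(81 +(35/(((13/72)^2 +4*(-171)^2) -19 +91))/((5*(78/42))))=-111635521912/322393201314375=-0.00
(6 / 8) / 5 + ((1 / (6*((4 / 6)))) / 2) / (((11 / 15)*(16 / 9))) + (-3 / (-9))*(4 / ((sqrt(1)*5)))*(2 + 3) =33353 / 21120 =1.58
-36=-36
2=2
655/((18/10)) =3275/9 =363.89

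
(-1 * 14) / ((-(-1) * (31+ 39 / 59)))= -413 / 934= -0.44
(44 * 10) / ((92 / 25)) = 2750 / 23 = 119.57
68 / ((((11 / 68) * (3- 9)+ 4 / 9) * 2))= -10404 / 161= -64.62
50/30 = 5/3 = 1.67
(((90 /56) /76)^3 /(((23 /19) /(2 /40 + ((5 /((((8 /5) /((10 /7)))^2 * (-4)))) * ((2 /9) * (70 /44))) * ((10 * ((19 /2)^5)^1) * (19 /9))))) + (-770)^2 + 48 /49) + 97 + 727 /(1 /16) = 604625.48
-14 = -14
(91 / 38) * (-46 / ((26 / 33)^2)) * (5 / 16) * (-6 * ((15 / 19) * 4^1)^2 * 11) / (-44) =-591735375 / 713336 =-829.53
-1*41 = -41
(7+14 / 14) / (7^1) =8 / 7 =1.14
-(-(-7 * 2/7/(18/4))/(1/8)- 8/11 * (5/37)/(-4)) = -13114/3663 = -3.58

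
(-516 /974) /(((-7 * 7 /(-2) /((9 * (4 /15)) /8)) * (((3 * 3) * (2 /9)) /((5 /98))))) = -387 /2338574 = -0.00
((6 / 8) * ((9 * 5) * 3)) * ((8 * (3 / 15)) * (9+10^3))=163458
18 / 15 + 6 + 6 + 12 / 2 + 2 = 106 / 5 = 21.20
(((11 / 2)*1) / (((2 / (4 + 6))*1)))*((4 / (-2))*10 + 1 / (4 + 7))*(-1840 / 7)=1007400 / 7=143914.29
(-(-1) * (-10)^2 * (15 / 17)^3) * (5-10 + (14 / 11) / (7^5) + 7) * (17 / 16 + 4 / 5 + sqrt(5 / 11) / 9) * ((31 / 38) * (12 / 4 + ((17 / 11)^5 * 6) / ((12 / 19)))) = 428989279738275000 * sqrt(55) / 4367584552160137 + 14381865603225669375 / 794106282210934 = 18839.18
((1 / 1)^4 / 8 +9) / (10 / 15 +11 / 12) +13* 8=4171 / 38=109.76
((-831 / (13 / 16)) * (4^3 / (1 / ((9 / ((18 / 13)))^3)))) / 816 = -374504 / 17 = -22029.65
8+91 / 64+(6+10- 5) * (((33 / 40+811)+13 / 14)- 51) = 18790713 / 2240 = 8388.71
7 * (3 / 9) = 7 / 3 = 2.33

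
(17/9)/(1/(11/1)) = 187/9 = 20.78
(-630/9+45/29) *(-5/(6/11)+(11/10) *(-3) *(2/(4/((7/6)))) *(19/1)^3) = 629455013/696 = 904389.39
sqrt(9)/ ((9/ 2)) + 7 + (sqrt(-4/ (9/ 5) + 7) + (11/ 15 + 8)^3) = 675.95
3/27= 1/9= 0.11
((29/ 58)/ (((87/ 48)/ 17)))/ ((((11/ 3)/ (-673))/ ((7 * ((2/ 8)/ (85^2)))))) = -28266/ 135575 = -0.21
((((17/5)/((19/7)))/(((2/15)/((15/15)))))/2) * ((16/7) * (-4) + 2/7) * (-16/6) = 2108/19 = 110.95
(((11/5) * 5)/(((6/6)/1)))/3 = 11/3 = 3.67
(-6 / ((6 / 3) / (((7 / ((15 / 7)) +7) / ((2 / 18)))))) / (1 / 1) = -1386 / 5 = -277.20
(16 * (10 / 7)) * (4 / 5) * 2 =256 / 7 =36.57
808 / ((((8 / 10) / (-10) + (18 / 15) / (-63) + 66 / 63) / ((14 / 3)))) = 989800 / 249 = 3975.10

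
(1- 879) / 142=-439 / 71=-6.18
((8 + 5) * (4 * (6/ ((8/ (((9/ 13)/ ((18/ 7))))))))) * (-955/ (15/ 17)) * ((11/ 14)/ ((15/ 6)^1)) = -3571.70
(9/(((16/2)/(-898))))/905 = -4041/3620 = -1.12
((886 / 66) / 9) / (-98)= -443 / 29106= -0.02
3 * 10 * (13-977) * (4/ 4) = -28920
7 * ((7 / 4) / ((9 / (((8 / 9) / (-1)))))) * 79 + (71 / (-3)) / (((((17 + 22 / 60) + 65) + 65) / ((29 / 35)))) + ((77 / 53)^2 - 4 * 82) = -421.60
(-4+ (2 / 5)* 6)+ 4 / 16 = -27 / 20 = -1.35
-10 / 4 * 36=-90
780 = 780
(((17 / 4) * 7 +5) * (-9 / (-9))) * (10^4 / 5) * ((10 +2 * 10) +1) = 2154500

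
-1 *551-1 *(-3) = -548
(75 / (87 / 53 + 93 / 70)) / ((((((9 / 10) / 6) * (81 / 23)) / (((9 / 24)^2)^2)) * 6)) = 5333125 / 33850368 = 0.16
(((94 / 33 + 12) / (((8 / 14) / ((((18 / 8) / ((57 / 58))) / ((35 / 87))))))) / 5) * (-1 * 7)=-865389 / 4180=-207.03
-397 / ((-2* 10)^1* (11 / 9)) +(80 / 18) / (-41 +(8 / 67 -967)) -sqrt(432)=271363537 / 16713180 -12* sqrt(3)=-4.55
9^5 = 59049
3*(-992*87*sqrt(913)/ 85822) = -129456*sqrt(913)/ 42911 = -91.16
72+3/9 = 72.33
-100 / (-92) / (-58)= -25 / 1334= -0.02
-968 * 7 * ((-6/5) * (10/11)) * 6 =44352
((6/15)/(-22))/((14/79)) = -79/770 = -0.10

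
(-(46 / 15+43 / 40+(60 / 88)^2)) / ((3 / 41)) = -2742367 / 43560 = -62.96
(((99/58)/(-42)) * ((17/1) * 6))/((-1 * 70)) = 1683/28420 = 0.06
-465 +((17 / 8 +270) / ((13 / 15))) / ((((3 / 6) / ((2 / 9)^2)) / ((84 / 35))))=-45697 / 117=-390.57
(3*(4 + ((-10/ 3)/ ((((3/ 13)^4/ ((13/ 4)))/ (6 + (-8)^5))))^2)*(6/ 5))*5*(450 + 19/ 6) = 2514569016022094531551699/ 19683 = 127753341260076946174.45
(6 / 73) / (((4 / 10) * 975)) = 1 / 4745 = 0.00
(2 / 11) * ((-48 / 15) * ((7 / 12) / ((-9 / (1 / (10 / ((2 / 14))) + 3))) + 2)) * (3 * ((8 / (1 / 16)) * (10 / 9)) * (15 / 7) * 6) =-3991552 / 693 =-5759.82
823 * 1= 823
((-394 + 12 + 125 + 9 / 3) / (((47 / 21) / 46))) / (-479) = 245364 / 22513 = 10.90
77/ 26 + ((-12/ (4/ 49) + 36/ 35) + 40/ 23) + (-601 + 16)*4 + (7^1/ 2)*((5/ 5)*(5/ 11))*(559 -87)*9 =984673233/ 230230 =4276.91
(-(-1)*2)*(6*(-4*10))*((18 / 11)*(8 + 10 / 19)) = -1399680 / 209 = -6697.03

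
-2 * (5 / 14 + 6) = -89 / 7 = -12.71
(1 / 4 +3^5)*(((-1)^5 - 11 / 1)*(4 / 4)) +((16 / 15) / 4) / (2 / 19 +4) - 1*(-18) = -1697047 / 585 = -2900.94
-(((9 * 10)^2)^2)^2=-4304672100000000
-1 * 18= -18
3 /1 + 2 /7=23 /7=3.29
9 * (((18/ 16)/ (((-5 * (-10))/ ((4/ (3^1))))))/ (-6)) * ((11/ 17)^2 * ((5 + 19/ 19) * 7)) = -22869/ 28900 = -0.79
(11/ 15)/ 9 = 11/ 135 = 0.08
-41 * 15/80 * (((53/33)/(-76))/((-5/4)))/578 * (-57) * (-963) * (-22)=6277797/23120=271.53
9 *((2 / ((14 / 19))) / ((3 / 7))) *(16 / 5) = 182.40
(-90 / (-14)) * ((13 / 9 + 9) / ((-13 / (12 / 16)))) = -705 / 182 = -3.87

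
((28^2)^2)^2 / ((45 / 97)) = 36646793838592 / 45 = 814373196413.16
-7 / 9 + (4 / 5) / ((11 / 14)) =119 / 495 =0.24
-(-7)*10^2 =700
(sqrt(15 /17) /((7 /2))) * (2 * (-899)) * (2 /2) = -3596 * sqrt(255) /119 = -482.55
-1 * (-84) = 84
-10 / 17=-0.59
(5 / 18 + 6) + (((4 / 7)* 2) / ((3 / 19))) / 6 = 943 / 126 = 7.48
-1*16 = -16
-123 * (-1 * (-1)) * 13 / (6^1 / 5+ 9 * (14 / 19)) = -50635 / 248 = -204.17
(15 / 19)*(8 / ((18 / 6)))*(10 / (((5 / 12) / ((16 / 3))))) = 5120 / 19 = 269.47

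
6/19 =0.32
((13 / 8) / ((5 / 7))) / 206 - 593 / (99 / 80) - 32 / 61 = -23870796371 / 49761360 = -479.71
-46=-46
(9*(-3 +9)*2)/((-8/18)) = -243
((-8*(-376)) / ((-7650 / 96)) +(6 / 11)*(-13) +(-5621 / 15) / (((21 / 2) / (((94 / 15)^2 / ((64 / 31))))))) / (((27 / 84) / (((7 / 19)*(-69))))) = 12354221062393 / 215844750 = 57236.61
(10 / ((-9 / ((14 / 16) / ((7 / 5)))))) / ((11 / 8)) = -50 / 99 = -0.51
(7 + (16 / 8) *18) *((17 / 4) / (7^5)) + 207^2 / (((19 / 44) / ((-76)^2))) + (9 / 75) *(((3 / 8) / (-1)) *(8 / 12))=481645110022327 / 840350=573148223.98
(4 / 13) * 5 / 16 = 0.10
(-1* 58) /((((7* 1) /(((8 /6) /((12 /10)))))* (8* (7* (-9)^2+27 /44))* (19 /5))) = -638 /1195803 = -0.00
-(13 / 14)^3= -2197 / 2744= -0.80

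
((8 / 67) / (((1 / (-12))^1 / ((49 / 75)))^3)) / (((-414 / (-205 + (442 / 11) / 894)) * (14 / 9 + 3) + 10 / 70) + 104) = -212463868890112 / 418527115078125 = -0.51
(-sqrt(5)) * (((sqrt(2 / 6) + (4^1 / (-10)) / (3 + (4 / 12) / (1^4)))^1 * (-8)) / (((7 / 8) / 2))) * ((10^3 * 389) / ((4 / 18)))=-26887680 * sqrt(5) / 7 + 74688000 * sqrt(15) / 7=32734671.42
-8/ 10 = -4/ 5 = -0.80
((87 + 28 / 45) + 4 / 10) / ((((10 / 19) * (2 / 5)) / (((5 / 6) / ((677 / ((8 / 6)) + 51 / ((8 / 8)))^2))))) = 150518 / 134871075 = 0.00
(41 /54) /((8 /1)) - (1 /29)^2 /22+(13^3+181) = 9503894371 /3996432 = 2378.09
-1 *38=-38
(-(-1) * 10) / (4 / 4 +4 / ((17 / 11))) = 170 / 61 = 2.79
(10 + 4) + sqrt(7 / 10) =sqrt(70) / 10 + 14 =14.84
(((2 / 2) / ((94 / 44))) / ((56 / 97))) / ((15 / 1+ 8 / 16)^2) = 1067 / 316169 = 0.00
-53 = -53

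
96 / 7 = 13.71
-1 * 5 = -5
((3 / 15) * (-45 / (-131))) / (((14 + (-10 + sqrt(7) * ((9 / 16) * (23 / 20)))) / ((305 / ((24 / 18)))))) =843264000 / 175337867 - 136371600 * sqrt(7) / 175337867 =2.75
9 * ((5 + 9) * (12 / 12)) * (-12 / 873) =-1.73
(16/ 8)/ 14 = 1/ 7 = 0.14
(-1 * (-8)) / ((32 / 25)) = 25 / 4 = 6.25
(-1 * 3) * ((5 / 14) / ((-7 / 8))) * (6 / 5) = 72 / 49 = 1.47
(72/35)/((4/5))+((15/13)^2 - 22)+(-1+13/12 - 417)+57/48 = -24634397/56784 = -433.83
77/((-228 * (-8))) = 77/1824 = 0.04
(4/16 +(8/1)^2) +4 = 273/4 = 68.25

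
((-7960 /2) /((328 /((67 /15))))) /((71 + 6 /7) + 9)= -93331 /139236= -0.67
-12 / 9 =-4 / 3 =-1.33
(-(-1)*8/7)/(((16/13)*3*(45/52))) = 338/945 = 0.36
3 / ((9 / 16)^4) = 65536 / 2187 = 29.97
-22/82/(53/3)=-33/2173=-0.02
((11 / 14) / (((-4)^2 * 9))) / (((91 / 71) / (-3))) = -781 / 61152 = -0.01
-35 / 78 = -0.45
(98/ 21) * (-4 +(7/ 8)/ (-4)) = -315/ 16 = -19.69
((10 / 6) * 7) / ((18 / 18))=35 / 3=11.67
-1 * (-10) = 10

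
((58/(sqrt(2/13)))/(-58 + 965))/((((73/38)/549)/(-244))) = -147619512 * sqrt(26)/66211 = -11368.42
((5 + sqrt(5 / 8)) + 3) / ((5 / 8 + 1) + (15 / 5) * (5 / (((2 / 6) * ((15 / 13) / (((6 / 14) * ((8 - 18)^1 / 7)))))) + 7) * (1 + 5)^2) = -3136 / 39971 - 98 * sqrt(10) / 39971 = -0.09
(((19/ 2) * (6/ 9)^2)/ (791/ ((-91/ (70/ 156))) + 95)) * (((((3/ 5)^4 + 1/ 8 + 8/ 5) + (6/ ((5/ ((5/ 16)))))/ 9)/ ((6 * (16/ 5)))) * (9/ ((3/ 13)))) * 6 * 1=296834473/ 277125000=1.07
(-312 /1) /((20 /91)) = -7098 /5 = -1419.60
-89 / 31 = -2.87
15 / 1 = 15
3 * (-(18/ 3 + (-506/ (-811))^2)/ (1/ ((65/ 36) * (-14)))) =956037355/ 1973163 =484.52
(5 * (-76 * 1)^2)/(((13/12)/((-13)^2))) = 4505280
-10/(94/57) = -285/47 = -6.06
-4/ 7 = -0.57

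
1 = 1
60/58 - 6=-144/29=-4.97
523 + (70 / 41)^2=884063 / 1681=525.91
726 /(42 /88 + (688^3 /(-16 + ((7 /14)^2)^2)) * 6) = -2715240 /458530224391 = -0.00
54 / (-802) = -0.07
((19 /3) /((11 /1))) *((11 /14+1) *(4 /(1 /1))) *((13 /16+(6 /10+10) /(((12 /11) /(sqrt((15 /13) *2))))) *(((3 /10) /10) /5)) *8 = 247 /1540+1007 *sqrt(390) /6825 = 3.07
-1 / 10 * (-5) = 1 / 2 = 0.50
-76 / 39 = -1.95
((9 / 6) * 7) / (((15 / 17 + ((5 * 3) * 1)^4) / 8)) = 0.00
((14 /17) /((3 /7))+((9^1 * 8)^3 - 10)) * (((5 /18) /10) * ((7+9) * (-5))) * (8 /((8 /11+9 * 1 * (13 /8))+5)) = -268016122880 /822069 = -326026.31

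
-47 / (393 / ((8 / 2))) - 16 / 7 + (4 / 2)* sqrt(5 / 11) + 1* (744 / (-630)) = -2584 / 655 + 2* sqrt(55) / 11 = -2.60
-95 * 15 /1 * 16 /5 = -4560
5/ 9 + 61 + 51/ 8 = 4891/ 72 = 67.93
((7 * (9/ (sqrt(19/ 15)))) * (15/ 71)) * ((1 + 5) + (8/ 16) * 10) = 10395 * sqrt(285)/ 1349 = 130.09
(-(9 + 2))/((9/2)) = -22/9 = -2.44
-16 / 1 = -16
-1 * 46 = -46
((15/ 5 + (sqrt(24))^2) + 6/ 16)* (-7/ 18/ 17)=-511/ 816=-0.63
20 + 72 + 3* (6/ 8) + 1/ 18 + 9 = 3719/ 36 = 103.31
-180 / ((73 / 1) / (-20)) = 3600 / 73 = 49.32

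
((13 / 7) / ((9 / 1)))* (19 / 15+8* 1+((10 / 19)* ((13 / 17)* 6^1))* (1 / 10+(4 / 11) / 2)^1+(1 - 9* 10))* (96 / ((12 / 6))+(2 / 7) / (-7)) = -525350020 / 671517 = -782.33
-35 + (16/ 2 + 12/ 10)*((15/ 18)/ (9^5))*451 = -6189772/ 177147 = -34.94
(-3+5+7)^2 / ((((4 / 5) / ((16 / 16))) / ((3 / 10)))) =243 / 8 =30.38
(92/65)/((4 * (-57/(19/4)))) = -23/780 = -0.03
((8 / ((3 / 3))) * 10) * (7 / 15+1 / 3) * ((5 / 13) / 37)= 0.67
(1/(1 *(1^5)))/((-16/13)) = -13/16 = -0.81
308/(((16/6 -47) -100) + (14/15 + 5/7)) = -2.16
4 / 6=2 / 3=0.67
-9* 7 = -63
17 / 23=0.74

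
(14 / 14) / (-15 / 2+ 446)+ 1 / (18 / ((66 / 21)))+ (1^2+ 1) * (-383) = -42312493 / 55251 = -765.82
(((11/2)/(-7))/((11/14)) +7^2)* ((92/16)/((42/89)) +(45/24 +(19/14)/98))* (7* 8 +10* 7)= 4170672/49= 85115.76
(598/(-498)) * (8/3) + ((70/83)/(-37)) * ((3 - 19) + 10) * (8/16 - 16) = -147094/27639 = -5.32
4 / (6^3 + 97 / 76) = 304 / 16513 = 0.02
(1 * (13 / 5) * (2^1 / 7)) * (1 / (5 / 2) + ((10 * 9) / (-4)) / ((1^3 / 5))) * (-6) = 87438 / 175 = 499.65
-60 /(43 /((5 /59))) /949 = -300 /2407613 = -0.00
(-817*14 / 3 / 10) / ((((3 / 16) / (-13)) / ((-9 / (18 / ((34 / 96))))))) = -1263899 / 270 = -4681.11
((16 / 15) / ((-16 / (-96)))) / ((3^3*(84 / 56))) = 64 / 405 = 0.16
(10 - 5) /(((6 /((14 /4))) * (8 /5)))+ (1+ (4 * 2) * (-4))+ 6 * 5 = 79 /96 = 0.82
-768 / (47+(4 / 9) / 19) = -131328 / 8041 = -16.33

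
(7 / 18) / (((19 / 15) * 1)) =35 / 114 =0.31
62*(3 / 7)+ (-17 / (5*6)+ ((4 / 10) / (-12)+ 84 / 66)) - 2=9719 / 385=25.24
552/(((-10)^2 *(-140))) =-69/1750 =-0.04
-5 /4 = -1.25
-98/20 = -49/10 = -4.90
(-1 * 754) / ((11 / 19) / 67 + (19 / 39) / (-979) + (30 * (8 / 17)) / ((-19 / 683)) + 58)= 311505682917 / 185698748977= 1.68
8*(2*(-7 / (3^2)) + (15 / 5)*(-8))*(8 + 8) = -29440 / 9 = -3271.11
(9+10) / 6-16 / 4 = -5 / 6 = -0.83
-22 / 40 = -11 / 20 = -0.55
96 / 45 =32 / 15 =2.13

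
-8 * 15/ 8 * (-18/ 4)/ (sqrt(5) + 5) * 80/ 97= 1350/ 97 - 270 * sqrt(5)/ 97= 7.69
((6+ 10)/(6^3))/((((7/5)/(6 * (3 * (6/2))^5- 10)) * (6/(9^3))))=2277540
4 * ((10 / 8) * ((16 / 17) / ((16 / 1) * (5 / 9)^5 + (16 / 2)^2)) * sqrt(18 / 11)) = 885735 * sqrt(22) / 44753027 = 0.09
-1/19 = -0.05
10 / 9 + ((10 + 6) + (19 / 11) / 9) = 571 / 33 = 17.30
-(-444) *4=1776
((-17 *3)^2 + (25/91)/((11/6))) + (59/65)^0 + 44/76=49501299/19019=2602.73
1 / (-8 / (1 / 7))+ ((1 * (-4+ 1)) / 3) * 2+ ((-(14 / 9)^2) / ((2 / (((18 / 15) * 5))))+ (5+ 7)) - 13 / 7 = 187 / 216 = 0.87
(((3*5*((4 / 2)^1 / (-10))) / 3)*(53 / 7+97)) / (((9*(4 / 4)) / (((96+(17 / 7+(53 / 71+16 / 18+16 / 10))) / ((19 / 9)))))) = -554786216 / 991515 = -559.53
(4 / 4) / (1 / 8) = 8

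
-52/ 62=-26/ 31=-0.84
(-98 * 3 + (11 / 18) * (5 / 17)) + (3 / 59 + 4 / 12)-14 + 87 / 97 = -536823049 / 1751238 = -306.54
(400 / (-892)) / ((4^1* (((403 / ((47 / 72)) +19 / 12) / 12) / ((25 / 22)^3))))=-66093750 / 20722593221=-0.00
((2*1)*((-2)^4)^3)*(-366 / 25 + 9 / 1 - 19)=-5046272 / 25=-201850.88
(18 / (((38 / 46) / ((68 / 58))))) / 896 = 3519 / 123424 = 0.03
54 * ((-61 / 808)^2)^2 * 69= 0.12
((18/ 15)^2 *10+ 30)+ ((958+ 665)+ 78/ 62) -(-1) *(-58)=249652/ 155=1610.66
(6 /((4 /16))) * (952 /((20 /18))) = 102816 /5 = 20563.20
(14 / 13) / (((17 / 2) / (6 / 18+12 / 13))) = 1372 / 8619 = 0.16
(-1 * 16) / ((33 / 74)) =-1184 / 33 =-35.88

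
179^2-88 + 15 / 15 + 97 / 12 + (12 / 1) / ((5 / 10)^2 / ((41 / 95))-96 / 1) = 6002072089 / 187788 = 31961.96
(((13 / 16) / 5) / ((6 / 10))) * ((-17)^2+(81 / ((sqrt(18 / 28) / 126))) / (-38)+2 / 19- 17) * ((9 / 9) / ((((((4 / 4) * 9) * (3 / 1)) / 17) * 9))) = 571285 / 110808- 1547 * sqrt(14) / 912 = -1.19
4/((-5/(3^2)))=-7.20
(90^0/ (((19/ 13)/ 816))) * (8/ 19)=235.08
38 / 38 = 1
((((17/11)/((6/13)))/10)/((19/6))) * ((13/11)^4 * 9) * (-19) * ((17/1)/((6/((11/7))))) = -321911031/2049740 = -157.05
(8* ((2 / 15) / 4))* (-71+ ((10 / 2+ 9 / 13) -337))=-4184 / 39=-107.28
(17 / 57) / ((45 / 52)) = 884 / 2565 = 0.34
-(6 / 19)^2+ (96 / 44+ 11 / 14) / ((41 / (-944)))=-77982796 / 1139677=-68.43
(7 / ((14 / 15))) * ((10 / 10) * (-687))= -10305 / 2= -5152.50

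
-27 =-27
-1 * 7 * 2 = -14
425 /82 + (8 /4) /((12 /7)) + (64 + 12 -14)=8407 /123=68.35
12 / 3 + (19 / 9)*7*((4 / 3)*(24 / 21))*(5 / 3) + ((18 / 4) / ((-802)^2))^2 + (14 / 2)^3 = 51543474111132769 / 134042488939584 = 384.53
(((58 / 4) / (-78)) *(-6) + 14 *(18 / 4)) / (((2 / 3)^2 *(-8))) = -15003 / 832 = -18.03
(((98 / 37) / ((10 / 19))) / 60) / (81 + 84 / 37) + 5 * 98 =452907931 / 924300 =490.00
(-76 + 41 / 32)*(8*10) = -11955 / 2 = -5977.50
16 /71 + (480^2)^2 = 53084160000.23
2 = 2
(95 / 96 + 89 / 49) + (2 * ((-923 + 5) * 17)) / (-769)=43.39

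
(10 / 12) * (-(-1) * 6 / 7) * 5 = 25 / 7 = 3.57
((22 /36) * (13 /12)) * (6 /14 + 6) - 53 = -8189 /168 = -48.74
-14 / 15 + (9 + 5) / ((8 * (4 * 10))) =-427 / 480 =-0.89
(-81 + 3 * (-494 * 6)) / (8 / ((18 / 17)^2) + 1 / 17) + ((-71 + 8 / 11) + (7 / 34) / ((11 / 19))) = -4880135197 / 3705218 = -1317.10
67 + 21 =88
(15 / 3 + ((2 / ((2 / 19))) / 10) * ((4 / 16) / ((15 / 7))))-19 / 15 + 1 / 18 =4.01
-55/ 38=-1.45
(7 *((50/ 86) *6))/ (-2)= -525/ 43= -12.21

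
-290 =-290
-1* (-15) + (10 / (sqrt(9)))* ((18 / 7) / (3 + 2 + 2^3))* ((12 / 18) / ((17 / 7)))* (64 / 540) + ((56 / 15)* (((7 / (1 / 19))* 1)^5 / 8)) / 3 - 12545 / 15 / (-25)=965694550928291 / 149175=6473568298.50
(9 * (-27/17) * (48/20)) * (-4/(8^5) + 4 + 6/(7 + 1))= -28366119/174080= -162.95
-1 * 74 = -74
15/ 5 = 3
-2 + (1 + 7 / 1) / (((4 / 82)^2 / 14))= 47066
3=3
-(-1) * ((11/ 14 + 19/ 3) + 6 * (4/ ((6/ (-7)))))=-877/ 42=-20.88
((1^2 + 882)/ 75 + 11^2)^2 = 99161764/ 5625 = 17628.76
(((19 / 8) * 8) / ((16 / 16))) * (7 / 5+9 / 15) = 38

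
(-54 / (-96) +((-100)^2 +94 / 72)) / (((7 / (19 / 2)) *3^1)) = 27365111 / 6048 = 4524.65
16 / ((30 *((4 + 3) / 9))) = 24 / 35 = 0.69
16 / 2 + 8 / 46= 188 / 23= 8.17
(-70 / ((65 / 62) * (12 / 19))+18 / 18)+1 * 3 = -101.72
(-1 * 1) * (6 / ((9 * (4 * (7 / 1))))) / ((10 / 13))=-13 / 420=-0.03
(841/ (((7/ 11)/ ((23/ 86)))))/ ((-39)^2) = 212773/ 915642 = 0.23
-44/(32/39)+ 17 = -293/8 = -36.62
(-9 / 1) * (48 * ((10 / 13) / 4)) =-1080 / 13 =-83.08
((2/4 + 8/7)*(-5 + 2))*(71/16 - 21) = 18285/224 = 81.63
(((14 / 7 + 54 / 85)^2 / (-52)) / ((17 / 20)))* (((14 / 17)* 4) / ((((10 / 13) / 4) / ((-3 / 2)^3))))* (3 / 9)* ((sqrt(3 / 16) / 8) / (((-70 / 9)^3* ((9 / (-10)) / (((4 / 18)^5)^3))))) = 524288* sqrt(3) / 14742998322768500625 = 0.00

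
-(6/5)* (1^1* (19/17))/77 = -114/6545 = -0.02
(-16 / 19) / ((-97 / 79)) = 1264 / 1843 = 0.69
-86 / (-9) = 86 / 9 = 9.56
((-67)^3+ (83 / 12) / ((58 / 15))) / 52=-69776601 / 12064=-5783.87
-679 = -679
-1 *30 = -30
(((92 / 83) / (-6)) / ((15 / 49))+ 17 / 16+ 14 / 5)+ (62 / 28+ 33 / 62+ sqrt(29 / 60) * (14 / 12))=7 * sqrt(435) / 180+ 77879663 / 12967920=6.82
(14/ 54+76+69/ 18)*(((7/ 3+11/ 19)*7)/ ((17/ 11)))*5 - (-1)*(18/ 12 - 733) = 238134281/ 52326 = 4550.97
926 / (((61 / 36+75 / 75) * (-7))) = -33336 / 679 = -49.10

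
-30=-30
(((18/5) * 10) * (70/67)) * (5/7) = 1800/67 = 26.87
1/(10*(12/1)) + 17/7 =2047/840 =2.44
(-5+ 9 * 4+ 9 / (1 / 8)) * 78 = 8034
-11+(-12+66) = 43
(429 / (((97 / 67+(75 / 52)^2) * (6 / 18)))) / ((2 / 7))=116581608 / 91309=1276.78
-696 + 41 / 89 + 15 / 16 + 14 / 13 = -12838533 / 18512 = -693.52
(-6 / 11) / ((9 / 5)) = -10 / 33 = -0.30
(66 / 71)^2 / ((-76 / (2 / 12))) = -363 / 191558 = -0.00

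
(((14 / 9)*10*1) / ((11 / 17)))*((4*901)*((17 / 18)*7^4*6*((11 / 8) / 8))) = 202609163.10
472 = 472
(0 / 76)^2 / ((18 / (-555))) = 0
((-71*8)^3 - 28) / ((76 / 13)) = -595563995 / 19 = -31345473.42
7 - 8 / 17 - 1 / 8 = 871 / 136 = 6.40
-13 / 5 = -2.60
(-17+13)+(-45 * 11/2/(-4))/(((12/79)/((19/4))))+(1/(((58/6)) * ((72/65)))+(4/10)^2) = 537628319/278400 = 1931.14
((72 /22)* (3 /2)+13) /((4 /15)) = 2955 /44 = 67.16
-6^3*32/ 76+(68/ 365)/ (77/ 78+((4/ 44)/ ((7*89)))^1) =-90.76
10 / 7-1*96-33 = -893 / 7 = -127.57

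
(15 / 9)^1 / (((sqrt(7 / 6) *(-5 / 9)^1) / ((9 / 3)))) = -9 *sqrt(42) / 7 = -8.33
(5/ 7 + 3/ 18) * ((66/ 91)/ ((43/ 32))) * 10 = 130240/ 27391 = 4.75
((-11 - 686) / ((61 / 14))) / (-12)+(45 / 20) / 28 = 274871 / 20496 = 13.41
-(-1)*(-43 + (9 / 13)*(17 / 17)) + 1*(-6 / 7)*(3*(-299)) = 66116 / 91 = 726.55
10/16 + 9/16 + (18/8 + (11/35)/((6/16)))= 7183/1680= 4.28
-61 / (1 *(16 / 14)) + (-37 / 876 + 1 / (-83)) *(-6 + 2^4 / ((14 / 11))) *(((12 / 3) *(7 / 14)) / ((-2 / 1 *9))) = -488616353 / 9161208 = -53.34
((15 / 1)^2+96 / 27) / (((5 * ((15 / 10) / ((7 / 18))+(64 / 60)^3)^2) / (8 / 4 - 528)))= -13419957993750 / 14351321209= -935.10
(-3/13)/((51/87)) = -87/221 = -0.39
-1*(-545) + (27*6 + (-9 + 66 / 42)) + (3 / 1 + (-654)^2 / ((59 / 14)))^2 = 251009875561264 / 24367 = 10301221962.54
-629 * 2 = -1258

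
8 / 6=4 / 3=1.33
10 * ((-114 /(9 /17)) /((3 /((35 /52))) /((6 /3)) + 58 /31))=-1752275 /3336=-525.26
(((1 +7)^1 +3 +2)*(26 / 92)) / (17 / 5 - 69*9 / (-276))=1690 / 2599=0.65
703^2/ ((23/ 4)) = 1976836/ 23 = 85949.39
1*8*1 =8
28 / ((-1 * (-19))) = 28 / 19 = 1.47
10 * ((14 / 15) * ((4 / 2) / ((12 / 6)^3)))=7 / 3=2.33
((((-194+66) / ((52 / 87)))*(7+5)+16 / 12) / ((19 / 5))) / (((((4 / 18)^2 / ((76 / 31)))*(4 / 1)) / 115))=-388792575 / 403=-964745.84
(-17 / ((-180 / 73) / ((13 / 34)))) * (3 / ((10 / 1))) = 949 / 1200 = 0.79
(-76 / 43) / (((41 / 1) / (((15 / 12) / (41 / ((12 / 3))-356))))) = 380 / 2438229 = 0.00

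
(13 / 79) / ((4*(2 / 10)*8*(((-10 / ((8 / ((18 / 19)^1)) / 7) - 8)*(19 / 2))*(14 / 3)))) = -195 / 5476912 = -0.00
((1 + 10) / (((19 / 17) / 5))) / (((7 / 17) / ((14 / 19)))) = 31790 / 361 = 88.06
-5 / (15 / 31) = -31 / 3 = -10.33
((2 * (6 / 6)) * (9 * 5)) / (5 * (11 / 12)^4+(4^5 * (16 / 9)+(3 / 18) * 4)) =373248 / 7567153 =0.05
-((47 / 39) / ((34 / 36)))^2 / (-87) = 26508 / 1416389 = 0.02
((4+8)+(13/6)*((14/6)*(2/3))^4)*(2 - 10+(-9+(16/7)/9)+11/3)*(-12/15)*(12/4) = 320305280/413343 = 774.91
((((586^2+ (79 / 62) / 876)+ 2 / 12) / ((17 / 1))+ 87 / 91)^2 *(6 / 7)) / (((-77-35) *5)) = -2880755330364126720163201 / 4612188359613918720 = -624596.20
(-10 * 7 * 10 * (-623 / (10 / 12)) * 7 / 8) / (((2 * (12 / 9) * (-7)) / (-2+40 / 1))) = -932163.75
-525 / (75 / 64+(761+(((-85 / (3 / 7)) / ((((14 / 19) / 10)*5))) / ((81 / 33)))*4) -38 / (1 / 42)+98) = 2721600 / 8362373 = 0.33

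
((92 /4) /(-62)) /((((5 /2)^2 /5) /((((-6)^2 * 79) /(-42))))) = 21804 /1085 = 20.10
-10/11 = -0.91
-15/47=-0.32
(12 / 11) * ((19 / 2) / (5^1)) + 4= 334 / 55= 6.07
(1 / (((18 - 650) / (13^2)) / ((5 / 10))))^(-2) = 1597696 / 28561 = 55.94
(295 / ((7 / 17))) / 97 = 5015 / 679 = 7.39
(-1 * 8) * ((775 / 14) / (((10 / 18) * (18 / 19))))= -5890 / 7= -841.43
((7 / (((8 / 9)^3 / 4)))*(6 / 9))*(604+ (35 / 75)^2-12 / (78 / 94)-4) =323820693 / 20800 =15568.30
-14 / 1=-14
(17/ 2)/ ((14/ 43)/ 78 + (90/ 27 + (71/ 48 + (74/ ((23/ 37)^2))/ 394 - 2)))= 23768067336/ 9235227197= 2.57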